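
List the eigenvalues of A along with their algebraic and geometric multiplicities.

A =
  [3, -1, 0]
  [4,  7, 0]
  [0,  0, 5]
λ = 5: alg = 3, geom = 2

Step 1 — factor the characteristic polynomial to read off the algebraic multiplicities:
  χ_A(x) = (x - 5)^3

Step 2 — compute geometric multiplicities via the rank-nullity identity g(λ) = n − rank(A − λI):
  rank(A − (5)·I) = 1, so dim ker(A − (5)·I) = n − 1 = 2

Summary:
  λ = 5: algebraic multiplicity = 3, geometric multiplicity = 2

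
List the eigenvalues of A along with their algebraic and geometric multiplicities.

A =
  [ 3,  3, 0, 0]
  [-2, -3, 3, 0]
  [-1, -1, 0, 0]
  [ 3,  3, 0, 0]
λ = 0: alg = 4, geom = 2

Step 1 — factor the characteristic polynomial to read off the algebraic multiplicities:
  χ_A(x) = x^4

Step 2 — compute geometric multiplicities via the rank-nullity identity g(λ) = n − rank(A − λI):
  rank(A − (0)·I) = 2, so dim ker(A − (0)·I) = n − 2 = 2

Summary:
  λ = 0: algebraic multiplicity = 4, geometric multiplicity = 2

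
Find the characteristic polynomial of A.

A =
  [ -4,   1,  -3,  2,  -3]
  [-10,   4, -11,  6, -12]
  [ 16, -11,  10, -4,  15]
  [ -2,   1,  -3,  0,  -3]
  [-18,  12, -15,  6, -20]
x^5 + 10*x^4 + 40*x^3 + 80*x^2 + 80*x + 32

Expanding det(x·I − A) (e.g. by cofactor expansion or by noting that A is similar to its Jordan form J, which has the same characteristic polynomial as A) gives
  χ_A(x) = x^5 + 10*x^4 + 40*x^3 + 80*x^2 + 80*x + 32
which factors as (x + 2)^5. The eigenvalues (with algebraic multiplicities) are λ = -2 with multiplicity 5.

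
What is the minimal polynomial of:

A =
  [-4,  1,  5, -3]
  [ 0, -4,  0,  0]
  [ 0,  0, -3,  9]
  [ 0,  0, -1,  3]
x^4 + 8*x^3 + 16*x^2

The characteristic polynomial is χ_A(x) = x^2*(x + 4)^2, so the eigenvalues are known. The minimal polynomial is
  m_A(x) = Π_λ (x − λ)^{k_λ}
where k_λ is the size of the *largest* Jordan block for λ (equivalently, the smallest k with (A − λI)^k v = 0 for every generalised eigenvector v of λ).

  λ = -4: largest Jordan block has size 2, contributing (x + 4)^2
  λ = 0: largest Jordan block has size 2, contributing (x − 0)^2

So m_A(x) = x^2*(x + 4)^2 = x^4 + 8*x^3 + 16*x^2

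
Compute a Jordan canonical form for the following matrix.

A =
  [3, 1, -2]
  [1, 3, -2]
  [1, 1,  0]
J_2(2) ⊕ J_1(2)

The characteristic polynomial is
  det(x·I − A) = x^3 - 6*x^2 + 12*x - 8 = (x - 2)^3

Eigenvalues and multiplicities (the geometric multiplicity of λ is n − rank(A − λI), which equals the number of Jordan blocks for λ):
  λ = 2: algebraic multiplicity = 3, geometric multiplicity = 2

Determining the block sizes for each eigenvalue:
  λ = 2: 2 blocks summing to 3 forces exactly one block of size 2 and the rest size 1 → block sizes [2, 1]

Assembling the blocks gives a Jordan form
J =
  [2, 1, 0]
  [0, 2, 0]
  [0, 0, 2]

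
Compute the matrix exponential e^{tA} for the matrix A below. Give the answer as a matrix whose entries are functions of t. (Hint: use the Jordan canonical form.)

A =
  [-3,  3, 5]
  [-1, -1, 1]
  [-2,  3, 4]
e^{tA} =
  [t*exp(-t) - exp(2*t) + 2*exp(-t), exp(2*t) - exp(-t), -t*exp(-t) + 2*exp(2*t) - 2*exp(-t)]
  [-t*exp(-t), exp(-t), t*exp(-t)]
  [t*exp(-t) - exp(2*t) + exp(-t), exp(2*t) - exp(-t), -t*exp(-t) + 2*exp(2*t) - exp(-t)]

Strategy: write A = P · J · P⁻¹ where J is a Jordan canonical form, so e^{tA} = P · e^{tJ} · P⁻¹, and e^{tJ} can be computed block-by-block.

A has Jordan form
J =
  [-1,  1, 0]
  [ 0, -1, 0]
  [ 0,  0, 2]
(up to reordering of blocks).

Per-block formulas:
  For a 1×1 block at λ = 2: exp(t · [2]) = [e^(2t)].
  For a 2×2 Jordan block J_2(-1): exp(t · J_2(-1)) = e^(-1t)·(I + t·N), where N is the 2×2 nilpotent shift.

After assembling e^{tJ} and conjugating by P, we get:

e^{tA} =
  [t*exp(-t) - exp(2*t) + 2*exp(-t), exp(2*t) - exp(-t), -t*exp(-t) + 2*exp(2*t) - 2*exp(-t)]
  [-t*exp(-t), exp(-t), t*exp(-t)]
  [t*exp(-t) - exp(2*t) + exp(-t), exp(2*t) - exp(-t), -t*exp(-t) + 2*exp(2*t) - exp(-t)]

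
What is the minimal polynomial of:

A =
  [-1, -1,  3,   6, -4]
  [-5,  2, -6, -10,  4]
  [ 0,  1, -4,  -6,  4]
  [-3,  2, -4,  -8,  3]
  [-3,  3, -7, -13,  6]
x^3 + 3*x^2 + 3*x + 1

The characteristic polynomial is χ_A(x) = (x + 1)^5, so the eigenvalues are known. The minimal polynomial is
  m_A(x) = Π_λ (x − λ)^{k_λ}
where k_λ is the size of the *largest* Jordan block for λ (equivalently, the smallest k with (A − λI)^k v = 0 for every generalised eigenvector v of λ).

  λ = -1: largest Jordan block has size 3, contributing (x + 1)^3

So m_A(x) = (x + 1)^3 = x^3 + 3*x^2 + 3*x + 1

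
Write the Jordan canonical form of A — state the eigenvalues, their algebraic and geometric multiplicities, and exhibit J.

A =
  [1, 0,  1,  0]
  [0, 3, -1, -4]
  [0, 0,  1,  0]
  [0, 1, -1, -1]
J_3(1) ⊕ J_1(1)

The characteristic polynomial is
  det(x·I − A) = x^4 - 4*x^3 + 6*x^2 - 4*x + 1 = (x - 1)^4

Eigenvalues and multiplicities (the geometric multiplicity of λ is n − rank(A − λI), which equals the number of Jordan blocks for λ):
  λ = 1: algebraic multiplicity = 4, geometric multiplicity = 2

Determining the block sizes for each eigenvalue:
  λ = 1: with am = 4 and gm = 2, the partition is not yet determined (e.g. several partitions of 4 into 2 parts exist). Let N = A − (1)·I. Computing rank(N^1) = 2, rank(N^2) = 1, rank(N^3) = 0; the number of blocks of size ≥ j is rank(N^{j−1}) − rank(N^j), giving [2, 1, 1]. So we have 1 block(s) of size 3, 1 block(s) of size 1 → block sizes [3, 1]

Assembling the blocks gives a Jordan form
J =
  [1, 1, 0, 0]
  [0, 1, 1, 0]
  [0, 0, 1, 0]
  [0, 0, 0, 1]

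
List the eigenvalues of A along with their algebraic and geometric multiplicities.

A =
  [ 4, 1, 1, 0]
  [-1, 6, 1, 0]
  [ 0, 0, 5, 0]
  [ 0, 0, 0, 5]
λ = 5: alg = 4, geom = 3

Step 1 — factor the characteristic polynomial to read off the algebraic multiplicities:
  χ_A(x) = (x - 5)^4

Step 2 — compute geometric multiplicities via the rank-nullity identity g(λ) = n − rank(A − λI):
  rank(A − (5)·I) = 1, so dim ker(A − (5)·I) = n − 1 = 3

Summary:
  λ = 5: algebraic multiplicity = 4, geometric multiplicity = 3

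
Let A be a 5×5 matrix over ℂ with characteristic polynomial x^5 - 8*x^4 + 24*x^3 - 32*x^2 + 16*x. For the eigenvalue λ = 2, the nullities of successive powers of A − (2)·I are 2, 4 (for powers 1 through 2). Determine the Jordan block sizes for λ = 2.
Block sizes for λ = 2: [2, 2]

From the dimensions of kernels of powers, the number of Jordan blocks of size at least j is d_j − d_{j−1} where d_j = dim ker(N^j) (with d_0 = 0). Computing the differences gives [2, 2].
The number of blocks of size exactly k is (#blocks of size ≥ k) − (#blocks of size ≥ k + 1), so the partition is: 2 block(s) of size 2.
In nonincreasing order the block sizes are [2, 2].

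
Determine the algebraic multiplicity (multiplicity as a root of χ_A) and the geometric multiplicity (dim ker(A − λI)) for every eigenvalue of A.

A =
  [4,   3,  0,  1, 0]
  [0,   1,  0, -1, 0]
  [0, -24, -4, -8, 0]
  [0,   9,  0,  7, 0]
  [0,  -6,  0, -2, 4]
λ = -4: alg = 1, geom = 1; λ = 4: alg = 4, geom = 3

Step 1 — factor the characteristic polynomial to read off the algebraic multiplicities:
  χ_A(x) = (x - 4)^4*(x + 4)

Step 2 — compute geometric multiplicities via the rank-nullity identity g(λ) = n − rank(A − λI):
  rank(A − (-4)·I) = 4, so dim ker(A − (-4)·I) = n − 4 = 1
  rank(A − (4)·I) = 2, so dim ker(A − (4)·I) = n − 2 = 3

Summary:
  λ = -4: algebraic multiplicity = 1, geometric multiplicity = 1
  λ = 4: algebraic multiplicity = 4, geometric multiplicity = 3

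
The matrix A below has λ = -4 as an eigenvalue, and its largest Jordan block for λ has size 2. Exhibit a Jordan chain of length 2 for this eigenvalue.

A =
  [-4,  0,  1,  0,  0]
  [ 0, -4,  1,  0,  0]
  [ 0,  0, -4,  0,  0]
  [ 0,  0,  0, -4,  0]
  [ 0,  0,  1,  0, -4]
A Jordan chain for λ = -4 of length 2:
v_1 = (1, 1, 0, 0, 1)ᵀ
v_2 = (0, 0, 1, 0, 0)ᵀ

Let N = A − (-4)·I. We want v_2 with N^2 v_2 = 0 but N^1 v_2 ≠ 0; then v_{j-1} := N · v_j for j = 2, …, 2.

Pick v_2 = (0, 0, 1, 0, 0)ᵀ.
Then v_1 = N · v_2 = (1, 1, 0, 0, 1)ᵀ.

Sanity check: (A − (-4)·I) v_1 = (0, 0, 0, 0, 0)ᵀ = 0. ✓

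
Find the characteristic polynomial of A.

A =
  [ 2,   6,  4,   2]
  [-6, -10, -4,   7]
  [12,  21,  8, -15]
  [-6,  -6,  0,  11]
x^4 - 11*x^3 + 42*x^2 - 68*x + 40

Expanding det(x·I − A) (e.g. by cofactor expansion or by noting that A is similar to its Jordan form J, which has the same characteristic polynomial as A) gives
  χ_A(x) = x^4 - 11*x^3 + 42*x^2 - 68*x + 40
which factors as (x - 5)*(x - 2)^3. The eigenvalues (with algebraic multiplicities) are λ = 2 with multiplicity 3, λ = 5 with multiplicity 1.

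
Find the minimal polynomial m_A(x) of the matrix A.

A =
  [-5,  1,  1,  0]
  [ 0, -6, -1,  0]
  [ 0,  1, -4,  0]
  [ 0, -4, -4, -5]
x^2 + 10*x + 25

The characteristic polynomial is χ_A(x) = (x + 5)^4, so the eigenvalues are known. The minimal polynomial is
  m_A(x) = Π_λ (x − λ)^{k_λ}
where k_λ is the size of the *largest* Jordan block for λ (equivalently, the smallest k with (A − λI)^k v = 0 for every generalised eigenvector v of λ).

  λ = -5: largest Jordan block has size 2, contributing (x + 5)^2

So m_A(x) = (x + 5)^2 = x^2 + 10*x + 25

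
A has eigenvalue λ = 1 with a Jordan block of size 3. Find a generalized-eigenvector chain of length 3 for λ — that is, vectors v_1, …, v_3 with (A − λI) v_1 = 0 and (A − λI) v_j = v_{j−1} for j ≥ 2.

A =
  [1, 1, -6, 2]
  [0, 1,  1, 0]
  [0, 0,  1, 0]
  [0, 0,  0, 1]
A Jordan chain for λ = 1 of length 3:
v_1 = (1, 0, 0, 0)ᵀ
v_2 = (-6, 1, 0, 0)ᵀ
v_3 = (0, 0, 1, 0)ᵀ

Let N = A − (1)·I. We want v_3 with N^3 v_3 = 0 but N^2 v_3 ≠ 0; then v_{j-1} := N · v_j for j = 3, …, 2.

Pick v_3 = (0, 0, 1, 0)ᵀ.
Then v_2 = N · v_3 = (-6, 1, 0, 0)ᵀ.
Then v_1 = N · v_2 = (1, 0, 0, 0)ᵀ.

Sanity check: (A − (1)·I) v_1 = (0, 0, 0, 0)ᵀ = 0. ✓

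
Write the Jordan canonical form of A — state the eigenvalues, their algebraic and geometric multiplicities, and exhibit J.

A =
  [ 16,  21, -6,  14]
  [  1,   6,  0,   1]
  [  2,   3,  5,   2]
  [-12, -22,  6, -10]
J_1(2) ⊕ J_3(5)

The characteristic polynomial is
  det(x·I − A) = x^4 - 17*x^3 + 105*x^2 - 275*x + 250 = (x - 5)^3*(x - 2)

Eigenvalues and multiplicities (the geometric multiplicity of λ is n − rank(A − λI), which equals the number of Jordan blocks for λ):
  λ = 2: algebraic multiplicity = 1, geometric multiplicity = 1
  λ = 5: algebraic multiplicity = 3, geometric multiplicity = 1

Determining the block sizes for each eigenvalue:
  λ = 2: one block (gm = 1), so the single block has size am = 1 → block sizes [1]
  λ = 5: one block (gm = 1), so the single block has size am = 3 → block sizes [3]

Assembling the blocks gives a Jordan form
J =
  [2, 0, 0, 0]
  [0, 5, 1, 0]
  [0, 0, 5, 1]
  [0, 0, 0, 5]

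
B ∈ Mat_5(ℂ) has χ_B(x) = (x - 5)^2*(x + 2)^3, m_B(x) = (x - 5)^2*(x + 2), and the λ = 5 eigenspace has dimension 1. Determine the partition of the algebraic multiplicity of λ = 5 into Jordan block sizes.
Block sizes for λ = 5: [2]

Step 1 — from the characteristic polynomial, algebraic multiplicity of λ = 5 is 2. From dim ker(B − (5)·I) = 1, there are exactly 1 Jordan blocks for λ = 5.
Step 2 — from the minimal polynomial, the factor (x − 5)^2 tells us the largest block for λ = 5 has size 2.
Step 3 — with total size 2, 1 blocks, and largest block 2, the block sizes (in nonincreasing order) are [2].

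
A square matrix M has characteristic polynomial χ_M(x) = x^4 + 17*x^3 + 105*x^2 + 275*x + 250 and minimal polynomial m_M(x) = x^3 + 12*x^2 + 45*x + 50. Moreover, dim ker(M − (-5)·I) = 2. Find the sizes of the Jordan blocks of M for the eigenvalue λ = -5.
Block sizes for λ = -5: [2, 1]

Step 1 — from the characteristic polynomial, algebraic multiplicity of λ = -5 is 3. From dim ker(M − (-5)·I) = 2, there are exactly 2 Jordan blocks for λ = -5.
Step 2 — from the minimal polynomial, the factor (x + 5)^2 tells us the largest block for λ = -5 has size 2.
Step 3 — with total size 3, 2 blocks, and largest block 2, the block sizes (in nonincreasing order) are [2, 1].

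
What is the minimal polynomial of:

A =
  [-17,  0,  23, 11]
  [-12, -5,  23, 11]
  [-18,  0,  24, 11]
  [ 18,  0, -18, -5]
x^3 - 2*x^2 - 29*x + 30

The characteristic polynomial is χ_A(x) = (x - 6)*(x - 1)*(x + 5)^2, so the eigenvalues are known. The minimal polynomial is
  m_A(x) = Π_λ (x − λ)^{k_λ}
where k_λ is the size of the *largest* Jordan block for λ (equivalently, the smallest k with (A − λI)^k v = 0 for every generalised eigenvector v of λ).

  λ = -5: largest Jordan block has size 1, contributing (x + 5)
  λ = 1: largest Jordan block has size 1, contributing (x − 1)
  λ = 6: largest Jordan block has size 1, contributing (x − 6)

So m_A(x) = (x - 6)*(x - 1)*(x + 5) = x^3 - 2*x^2 - 29*x + 30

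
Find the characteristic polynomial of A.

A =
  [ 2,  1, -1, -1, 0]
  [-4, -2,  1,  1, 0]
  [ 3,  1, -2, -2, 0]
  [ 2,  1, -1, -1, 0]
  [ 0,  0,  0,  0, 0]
x^5 + 3*x^4 + 3*x^3 + x^2

Expanding det(x·I − A) (e.g. by cofactor expansion or by noting that A is similar to its Jordan form J, which has the same characteristic polynomial as A) gives
  χ_A(x) = x^5 + 3*x^4 + 3*x^3 + x^2
which factors as x^2*(x + 1)^3. The eigenvalues (with algebraic multiplicities) are λ = -1 with multiplicity 3, λ = 0 with multiplicity 2.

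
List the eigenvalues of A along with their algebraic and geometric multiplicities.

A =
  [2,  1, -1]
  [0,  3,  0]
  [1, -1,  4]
λ = 3: alg = 3, geom = 2

Step 1 — factor the characteristic polynomial to read off the algebraic multiplicities:
  χ_A(x) = (x - 3)^3

Step 2 — compute geometric multiplicities via the rank-nullity identity g(λ) = n − rank(A − λI):
  rank(A − (3)·I) = 1, so dim ker(A − (3)·I) = n − 1 = 2

Summary:
  λ = 3: algebraic multiplicity = 3, geometric multiplicity = 2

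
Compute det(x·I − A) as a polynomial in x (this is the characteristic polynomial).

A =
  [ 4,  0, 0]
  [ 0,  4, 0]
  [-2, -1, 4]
x^3 - 12*x^2 + 48*x - 64

Expanding det(x·I − A) (e.g. by cofactor expansion or by noting that A is similar to its Jordan form J, which has the same characteristic polynomial as A) gives
  χ_A(x) = x^3 - 12*x^2 + 48*x - 64
which factors as (x - 4)^3. The eigenvalues (with algebraic multiplicities) are λ = 4 with multiplicity 3.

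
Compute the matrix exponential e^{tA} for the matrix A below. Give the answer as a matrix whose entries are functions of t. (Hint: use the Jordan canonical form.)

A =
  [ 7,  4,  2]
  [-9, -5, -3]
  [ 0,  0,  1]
e^{tA} =
  [6*t*exp(t) + exp(t), 4*t*exp(t), 2*t*exp(t)]
  [-9*t*exp(t), -6*t*exp(t) + exp(t), -3*t*exp(t)]
  [0, 0, exp(t)]

Strategy: write A = P · J · P⁻¹ where J is a Jordan canonical form, so e^{tA} = P · e^{tJ} · P⁻¹, and e^{tJ} can be computed block-by-block.

A has Jordan form
J =
  [1, 1, 0]
  [0, 1, 0]
  [0, 0, 1]
(up to reordering of blocks).

Per-block formulas:
  For a 1×1 block at λ = 1: exp(t · [1]) = [e^(1t)].
  For a 2×2 Jordan block J_2(1): exp(t · J_2(1)) = e^(1t)·(I + t·N), where N is the 2×2 nilpotent shift.

After assembling e^{tJ} and conjugating by P, we get:

e^{tA} =
  [6*t*exp(t) + exp(t), 4*t*exp(t), 2*t*exp(t)]
  [-9*t*exp(t), -6*t*exp(t) + exp(t), -3*t*exp(t)]
  [0, 0, exp(t)]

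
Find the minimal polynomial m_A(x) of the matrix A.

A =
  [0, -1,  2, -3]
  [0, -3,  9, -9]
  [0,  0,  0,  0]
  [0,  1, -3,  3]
x^2

The characteristic polynomial is χ_A(x) = x^4, so the eigenvalues are known. The minimal polynomial is
  m_A(x) = Π_λ (x − λ)^{k_λ}
where k_λ is the size of the *largest* Jordan block for λ (equivalently, the smallest k with (A − λI)^k v = 0 for every generalised eigenvector v of λ).

  λ = 0: largest Jordan block has size 2, contributing (x − 0)^2

So m_A(x) = x^2 = x^2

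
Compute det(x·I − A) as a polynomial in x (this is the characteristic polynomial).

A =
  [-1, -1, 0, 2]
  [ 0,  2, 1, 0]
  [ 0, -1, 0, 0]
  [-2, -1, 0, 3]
x^4 - 4*x^3 + 6*x^2 - 4*x + 1

Expanding det(x·I − A) (e.g. by cofactor expansion or by noting that A is similar to its Jordan form J, which has the same characteristic polynomial as A) gives
  χ_A(x) = x^4 - 4*x^3 + 6*x^2 - 4*x + 1
which factors as (x - 1)^4. The eigenvalues (with algebraic multiplicities) are λ = 1 with multiplicity 4.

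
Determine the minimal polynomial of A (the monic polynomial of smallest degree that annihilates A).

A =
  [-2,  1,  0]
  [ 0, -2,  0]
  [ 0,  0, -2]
x^2 + 4*x + 4

The characteristic polynomial is χ_A(x) = (x + 2)^3, so the eigenvalues are known. The minimal polynomial is
  m_A(x) = Π_λ (x − λ)^{k_λ}
where k_λ is the size of the *largest* Jordan block for λ (equivalently, the smallest k with (A − λI)^k v = 0 for every generalised eigenvector v of λ).

  λ = -2: largest Jordan block has size 2, contributing (x + 2)^2

So m_A(x) = (x + 2)^2 = x^2 + 4*x + 4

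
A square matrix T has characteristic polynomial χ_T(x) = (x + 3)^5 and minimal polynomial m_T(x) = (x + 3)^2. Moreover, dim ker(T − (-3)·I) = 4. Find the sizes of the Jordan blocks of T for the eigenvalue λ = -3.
Block sizes for λ = -3: [2, 1, 1, 1]

Step 1 — from the characteristic polynomial, algebraic multiplicity of λ = -3 is 5. From dim ker(T − (-3)·I) = 4, there are exactly 4 Jordan blocks for λ = -3.
Step 2 — from the minimal polynomial, the factor (x + 3)^2 tells us the largest block for λ = -3 has size 2.
Step 3 — with total size 5, 4 blocks, and largest block 2, the block sizes (in nonincreasing order) are [2, 1, 1, 1].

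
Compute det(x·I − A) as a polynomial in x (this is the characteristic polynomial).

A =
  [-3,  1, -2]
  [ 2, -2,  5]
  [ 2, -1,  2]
x^3 + 3*x^2 + 3*x + 1

Expanding det(x·I − A) (e.g. by cofactor expansion or by noting that A is similar to its Jordan form J, which has the same characteristic polynomial as A) gives
  χ_A(x) = x^3 + 3*x^2 + 3*x + 1
which factors as (x + 1)^3. The eigenvalues (with algebraic multiplicities) are λ = -1 with multiplicity 3.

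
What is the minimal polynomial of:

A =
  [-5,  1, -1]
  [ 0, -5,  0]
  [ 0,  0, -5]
x^2 + 10*x + 25

The characteristic polynomial is χ_A(x) = (x + 5)^3, so the eigenvalues are known. The minimal polynomial is
  m_A(x) = Π_λ (x − λ)^{k_λ}
where k_λ is the size of the *largest* Jordan block for λ (equivalently, the smallest k with (A − λI)^k v = 0 for every generalised eigenvector v of λ).

  λ = -5: largest Jordan block has size 2, contributing (x + 5)^2

So m_A(x) = (x + 5)^2 = x^2 + 10*x + 25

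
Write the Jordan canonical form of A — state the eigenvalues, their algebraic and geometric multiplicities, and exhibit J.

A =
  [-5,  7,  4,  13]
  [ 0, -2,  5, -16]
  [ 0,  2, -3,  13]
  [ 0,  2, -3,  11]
J_1(-5) ⊕ J_3(2)

The characteristic polynomial is
  det(x·I − A) = x^4 - x^3 - 18*x^2 + 52*x - 40 = (x - 2)^3*(x + 5)

Eigenvalues and multiplicities (the geometric multiplicity of λ is n − rank(A − λI), which equals the number of Jordan blocks for λ):
  λ = -5: algebraic multiplicity = 1, geometric multiplicity = 1
  λ = 2: algebraic multiplicity = 3, geometric multiplicity = 1

Determining the block sizes for each eigenvalue:
  λ = -5: one block (gm = 1), so the single block has size am = 1 → block sizes [1]
  λ = 2: one block (gm = 1), so the single block has size am = 3 → block sizes [3]

Assembling the blocks gives a Jordan form
J =
  [-5, 0, 0, 0]
  [ 0, 2, 1, 0]
  [ 0, 0, 2, 1]
  [ 0, 0, 0, 2]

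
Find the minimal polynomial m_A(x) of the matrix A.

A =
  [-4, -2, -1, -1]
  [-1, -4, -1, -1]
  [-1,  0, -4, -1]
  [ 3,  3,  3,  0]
x^3 + 9*x^2 + 27*x + 27

The characteristic polynomial is χ_A(x) = (x + 3)^4, so the eigenvalues are known. The minimal polynomial is
  m_A(x) = Π_λ (x − λ)^{k_λ}
where k_λ is the size of the *largest* Jordan block for λ (equivalently, the smallest k with (A − λI)^k v = 0 for every generalised eigenvector v of λ).

  λ = -3: largest Jordan block has size 3, contributing (x + 3)^3

So m_A(x) = (x + 3)^3 = x^3 + 9*x^2 + 27*x + 27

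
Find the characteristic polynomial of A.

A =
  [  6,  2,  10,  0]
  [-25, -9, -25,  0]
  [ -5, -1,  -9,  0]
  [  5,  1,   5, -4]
x^4 + 16*x^3 + 96*x^2 + 256*x + 256

Expanding det(x·I − A) (e.g. by cofactor expansion or by noting that A is similar to its Jordan form J, which has the same characteristic polynomial as A) gives
  χ_A(x) = x^4 + 16*x^3 + 96*x^2 + 256*x + 256
which factors as (x + 4)^4. The eigenvalues (with algebraic multiplicities) are λ = -4 with multiplicity 4.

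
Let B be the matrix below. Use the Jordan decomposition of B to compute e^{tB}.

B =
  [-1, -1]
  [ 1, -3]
e^{tB} =
  [t*exp(-2*t) + exp(-2*t), -t*exp(-2*t)]
  [t*exp(-2*t), -t*exp(-2*t) + exp(-2*t)]

Strategy: write B = P · J · P⁻¹ where J is a Jordan canonical form, so e^{tB} = P · e^{tJ} · P⁻¹, and e^{tJ} can be computed block-by-block.

B has Jordan form
J =
  [-2,  1]
  [ 0, -2]
(up to reordering of blocks).

Per-block formulas:
  For a 2×2 Jordan block J_2(-2): exp(t · J_2(-2)) = e^(-2t)·(I + t·N), where N is the 2×2 nilpotent shift.

After assembling e^{tJ} and conjugating by P, we get:

e^{tB} =
  [t*exp(-2*t) + exp(-2*t), -t*exp(-2*t)]
  [t*exp(-2*t), -t*exp(-2*t) + exp(-2*t)]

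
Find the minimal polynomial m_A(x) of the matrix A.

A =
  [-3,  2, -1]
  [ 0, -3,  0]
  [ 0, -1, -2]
x^3 + 8*x^2 + 21*x + 18

The characteristic polynomial is χ_A(x) = (x + 2)*(x + 3)^2, so the eigenvalues are known. The minimal polynomial is
  m_A(x) = Π_λ (x − λ)^{k_λ}
where k_λ is the size of the *largest* Jordan block for λ (equivalently, the smallest k with (A − λI)^k v = 0 for every generalised eigenvector v of λ).

  λ = -3: largest Jordan block has size 2, contributing (x + 3)^2
  λ = -2: largest Jordan block has size 1, contributing (x + 2)

So m_A(x) = (x + 2)*(x + 3)^2 = x^3 + 8*x^2 + 21*x + 18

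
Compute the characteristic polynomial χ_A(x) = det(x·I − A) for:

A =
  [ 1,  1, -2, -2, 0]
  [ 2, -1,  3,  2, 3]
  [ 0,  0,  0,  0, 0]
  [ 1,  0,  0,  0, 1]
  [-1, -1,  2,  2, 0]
x^5

Expanding det(x·I − A) (e.g. by cofactor expansion or by noting that A is similar to its Jordan form J, which has the same characteristic polynomial as A) gives
  χ_A(x) = x^5
which factors as x^5. The eigenvalues (with algebraic multiplicities) are λ = 0 with multiplicity 5.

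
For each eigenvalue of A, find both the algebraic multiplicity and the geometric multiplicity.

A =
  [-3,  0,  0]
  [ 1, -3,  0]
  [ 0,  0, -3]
λ = -3: alg = 3, geom = 2

Step 1 — factor the characteristic polynomial to read off the algebraic multiplicities:
  χ_A(x) = (x + 3)^3

Step 2 — compute geometric multiplicities via the rank-nullity identity g(λ) = n − rank(A − λI):
  rank(A − (-3)·I) = 1, so dim ker(A − (-3)·I) = n − 1 = 2

Summary:
  λ = -3: algebraic multiplicity = 3, geometric multiplicity = 2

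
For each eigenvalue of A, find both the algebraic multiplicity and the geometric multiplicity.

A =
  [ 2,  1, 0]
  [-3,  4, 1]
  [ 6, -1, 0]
λ = 2: alg = 3, geom = 1

Step 1 — factor the characteristic polynomial to read off the algebraic multiplicities:
  χ_A(x) = (x - 2)^3

Step 2 — compute geometric multiplicities via the rank-nullity identity g(λ) = n − rank(A − λI):
  rank(A − (2)·I) = 2, so dim ker(A − (2)·I) = n − 2 = 1

Summary:
  λ = 2: algebraic multiplicity = 3, geometric multiplicity = 1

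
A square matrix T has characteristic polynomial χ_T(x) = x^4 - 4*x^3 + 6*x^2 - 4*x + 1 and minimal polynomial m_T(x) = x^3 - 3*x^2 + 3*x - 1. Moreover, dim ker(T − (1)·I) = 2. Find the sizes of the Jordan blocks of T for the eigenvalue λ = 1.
Block sizes for λ = 1: [3, 1]

Step 1 — from the characteristic polynomial, algebraic multiplicity of λ = 1 is 4. From dim ker(T − (1)·I) = 2, there are exactly 2 Jordan blocks for λ = 1.
Step 2 — from the minimal polynomial, the factor (x − 1)^3 tells us the largest block for λ = 1 has size 3.
Step 3 — with total size 4, 2 blocks, and largest block 3, the block sizes (in nonincreasing order) are [3, 1].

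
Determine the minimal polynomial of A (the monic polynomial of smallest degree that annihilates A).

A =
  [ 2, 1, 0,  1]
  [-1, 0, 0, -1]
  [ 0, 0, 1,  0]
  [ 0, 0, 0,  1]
x^2 - 2*x + 1

The characteristic polynomial is χ_A(x) = (x - 1)^4, so the eigenvalues are known. The minimal polynomial is
  m_A(x) = Π_λ (x − λ)^{k_λ}
where k_λ is the size of the *largest* Jordan block for λ (equivalently, the smallest k with (A − λI)^k v = 0 for every generalised eigenvector v of λ).

  λ = 1: largest Jordan block has size 2, contributing (x − 1)^2

So m_A(x) = (x - 1)^2 = x^2 - 2*x + 1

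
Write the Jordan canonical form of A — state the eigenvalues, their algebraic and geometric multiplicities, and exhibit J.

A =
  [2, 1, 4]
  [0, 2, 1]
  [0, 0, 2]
J_3(2)

The characteristic polynomial is
  det(x·I − A) = x^3 - 6*x^2 + 12*x - 8 = (x - 2)^3

Eigenvalues and multiplicities (the geometric multiplicity of λ is n − rank(A − λI), which equals the number of Jordan blocks for λ):
  λ = 2: algebraic multiplicity = 3, geometric multiplicity = 1

Determining the block sizes for each eigenvalue:
  λ = 2: one block (gm = 1), so the single block has size am = 3 → block sizes [3]

Assembling the blocks gives a Jordan form
J =
  [2, 1, 0]
  [0, 2, 1]
  [0, 0, 2]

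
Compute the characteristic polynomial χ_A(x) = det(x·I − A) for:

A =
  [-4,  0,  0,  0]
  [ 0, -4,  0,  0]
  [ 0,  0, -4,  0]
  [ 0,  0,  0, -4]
x^4 + 16*x^3 + 96*x^2 + 256*x + 256

Expanding det(x·I − A) (e.g. by cofactor expansion or by noting that A is similar to its Jordan form J, which has the same characteristic polynomial as A) gives
  χ_A(x) = x^4 + 16*x^3 + 96*x^2 + 256*x + 256
which factors as (x + 4)^4. The eigenvalues (with algebraic multiplicities) are λ = -4 with multiplicity 4.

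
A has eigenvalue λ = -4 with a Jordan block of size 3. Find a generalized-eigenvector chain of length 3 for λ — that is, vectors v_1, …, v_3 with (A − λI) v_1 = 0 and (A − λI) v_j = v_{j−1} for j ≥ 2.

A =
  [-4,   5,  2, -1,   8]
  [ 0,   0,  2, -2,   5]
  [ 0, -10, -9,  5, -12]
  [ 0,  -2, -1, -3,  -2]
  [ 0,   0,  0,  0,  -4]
A Jordan chain for λ = -4 of length 3:
v_1 = (2, 0, 0, 0, 0)ᵀ
v_2 = (5, 4, -10, -2, 0)ᵀ
v_3 = (0, 1, 0, 0, 0)ᵀ

Let N = A − (-4)·I. We want v_3 with N^3 v_3 = 0 but N^2 v_3 ≠ 0; then v_{j-1} := N · v_j for j = 3, …, 2.

Pick v_3 = (0, 1, 0, 0, 0)ᵀ.
Then v_2 = N · v_3 = (5, 4, -10, -2, 0)ᵀ.
Then v_1 = N · v_2 = (2, 0, 0, 0, 0)ᵀ.

Sanity check: (A − (-4)·I) v_1 = (0, 0, 0, 0, 0)ᵀ = 0. ✓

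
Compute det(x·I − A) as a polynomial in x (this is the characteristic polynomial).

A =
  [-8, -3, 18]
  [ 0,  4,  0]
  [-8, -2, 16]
x^3 - 12*x^2 + 48*x - 64

Expanding det(x·I − A) (e.g. by cofactor expansion or by noting that A is similar to its Jordan form J, which has the same characteristic polynomial as A) gives
  χ_A(x) = x^3 - 12*x^2 + 48*x - 64
which factors as (x - 4)^3. The eigenvalues (with algebraic multiplicities) are λ = 4 with multiplicity 3.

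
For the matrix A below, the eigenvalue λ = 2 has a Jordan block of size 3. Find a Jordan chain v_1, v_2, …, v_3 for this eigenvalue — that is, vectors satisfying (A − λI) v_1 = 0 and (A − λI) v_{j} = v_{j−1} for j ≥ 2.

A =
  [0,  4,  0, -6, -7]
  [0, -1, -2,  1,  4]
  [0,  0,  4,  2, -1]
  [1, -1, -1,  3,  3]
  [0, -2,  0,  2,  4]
A Jordan chain for λ = 2 of length 3:
v_1 = (-2, 1, 2, -1, 2)ᵀ
v_2 = (-2, 0, 0, 1, 0)ᵀ
v_3 = (1, 0, 0, 0, 0)ᵀ

Let N = A − (2)·I. We want v_3 with N^3 v_3 = 0 but N^2 v_3 ≠ 0; then v_{j-1} := N · v_j for j = 3, …, 2.

Pick v_3 = (1, 0, 0, 0, 0)ᵀ.
Then v_2 = N · v_3 = (-2, 0, 0, 1, 0)ᵀ.
Then v_1 = N · v_2 = (-2, 1, 2, -1, 2)ᵀ.

Sanity check: (A − (2)·I) v_1 = (0, 0, 0, 0, 0)ᵀ = 0. ✓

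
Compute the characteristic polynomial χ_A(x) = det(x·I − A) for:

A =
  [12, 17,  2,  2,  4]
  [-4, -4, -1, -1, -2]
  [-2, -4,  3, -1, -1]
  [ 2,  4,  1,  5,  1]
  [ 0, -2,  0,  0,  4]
x^5 - 20*x^4 + 160*x^3 - 640*x^2 + 1280*x - 1024

Expanding det(x·I − A) (e.g. by cofactor expansion or by noting that A is similar to its Jordan form J, which has the same characteristic polynomial as A) gives
  χ_A(x) = x^5 - 20*x^4 + 160*x^3 - 640*x^2 + 1280*x - 1024
which factors as (x - 4)^5. The eigenvalues (with algebraic multiplicities) are λ = 4 with multiplicity 5.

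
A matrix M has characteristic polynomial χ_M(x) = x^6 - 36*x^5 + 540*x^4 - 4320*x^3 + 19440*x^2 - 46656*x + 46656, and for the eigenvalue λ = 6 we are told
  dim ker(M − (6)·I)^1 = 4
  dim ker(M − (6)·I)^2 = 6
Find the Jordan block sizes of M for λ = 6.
Block sizes for λ = 6: [2, 2, 1, 1]

From the dimensions of kernels of powers, the number of Jordan blocks of size at least j is d_j − d_{j−1} where d_j = dim ker(N^j) (with d_0 = 0). Computing the differences gives [4, 2].
The number of blocks of size exactly k is (#blocks of size ≥ k) − (#blocks of size ≥ k + 1), so the partition is: 2 block(s) of size 1, 2 block(s) of size 2.
In nonincreasing order the block sizes are [2, 2, 1, 1].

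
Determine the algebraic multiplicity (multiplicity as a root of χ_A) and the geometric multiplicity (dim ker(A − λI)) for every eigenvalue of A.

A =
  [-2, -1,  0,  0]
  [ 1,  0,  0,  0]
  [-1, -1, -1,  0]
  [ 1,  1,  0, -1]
λ = -1: alg = 4, geom = 3

Step 1 — factor the characteristic polynomial to read off the algebraic multiplicities:
  χ_A(x) = (x + 1)^4

Step 2 — compute geometric multiplicities via the rank-nullity identity g(λ) = n − rank(A − λI):
  rank(A − (-1)·I) = 1, so dim ker(A − (-1)·I) = n − 1 = 3

Summary:
  λ = -1: algebraic multiplicity = 4, geometric multiplicity = 3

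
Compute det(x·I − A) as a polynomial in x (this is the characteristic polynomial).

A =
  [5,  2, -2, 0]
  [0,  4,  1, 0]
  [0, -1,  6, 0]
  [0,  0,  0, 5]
x^4 - 20*x^3 + 150*x^2 - 500*x + 625

Expanding det(x·I − A) (e.g. by cofactor expansion or by noting that A is similar to its Jordan form J, which has the same characteristic polynomial as A) gives
  χ_A(x) = x^4 - 20*x^3 + 150*x^2 - 500*x + 625
which factors as (x - 5)^4. The eigenvalues (with algebraic multiplicities) are λ = 5 with multiplicity 4.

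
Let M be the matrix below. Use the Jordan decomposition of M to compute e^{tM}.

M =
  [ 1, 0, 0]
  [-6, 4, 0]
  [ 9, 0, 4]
e^{tM} =
  [exp(t), 0, 0]
  [-2*exp(4*t) + 2*exp(t), exp(4*t), 0]
  [3*exp(4*t) - 3*exp(t), 0, exp(4*t)]

Strategy: write M = P · J · P⁻¹ where J is a Jordan canonical form, so e^{tM} = P · e^{tJ} · P⁻¹, and e^{tJ} can be computed block-by-block.

M has Jordan form
J =
  [1, 0, 0]
  [0, 4, 0]
  [0, 0, 4]
(up to reordering of blocks).

Per-block formulas:
  For a 1×1 block at λ = 1: exp(t · [1]) = [e^(1t)].
  For a 1×1 block at λ = 4: exp(t · [4]) = [e^(4t)].

After assembling e^{tJ} and conjugating by P, we get:

e^{tM} =
  [exp(t), 0, 0]
  [-2*exp(4*t) + 2*exp(t), exp(4*t), 0]
  [3*exp(4*t) - 3*exp(t), 0, exp(4*t)]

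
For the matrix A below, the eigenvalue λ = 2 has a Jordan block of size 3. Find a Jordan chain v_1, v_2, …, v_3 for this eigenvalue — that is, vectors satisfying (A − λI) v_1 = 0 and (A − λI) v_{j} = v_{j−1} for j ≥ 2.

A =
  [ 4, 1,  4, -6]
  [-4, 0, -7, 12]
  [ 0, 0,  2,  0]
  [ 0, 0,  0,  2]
A Jordan chain for λ = 2 of length 3:
v_1 = (1, -2, 0, 0)ᵀ
v_2 = (4, -7, 0, 0)ᵀ
v_3 = (0, 0, 1, 0)ᵀ

Let N = A − (2)·I. We want v_3 with N^3 v_3 = 0 but N^2 v_3 ≠ 0; then v_{j-1} := N · v_j for j = 3, …, 2.

Pick v_3 = (0, 0, 1, 0)ᵀ.
Then v_2 = N · v_3 = (4, -7, 0, 0)ᵀ.
Then v_1 = N · v_2 = (1, -2, 0, 0)ᵀ.

Sanity check: (A − (2)·I) v_1 = (0, 0, 0, 0)ᵀ = 0. ✓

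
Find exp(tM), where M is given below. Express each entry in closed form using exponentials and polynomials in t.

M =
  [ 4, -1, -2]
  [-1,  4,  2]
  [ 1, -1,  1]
e^{tM} =
  [t*exp(3*t) + exp(3*t), -t*exp(3*t), -2*t*exp(3*t)]
  [-t*exp(3*t), t*exp(3*t) + exp(3*t), 2*t*exp(3*t)]
  [t*exp(3*t), -t*exp(3*t), -2*t*exp(3*t) + exp(3*t)]

Strategy: write M = P · J · P⁻¹ where J is a Jordan canonical form, so e^{tM} = P · e^{tJ} · P⁻¹, and e^{tJ} can be computed block-by-block.

M has Jordan form
J =
  [3, 1, 0]
  [0, 3, 0]
  [0, 0, 3]
(up to reordering of blocks).

Per-block formulas:
  For a 2×2 Jordan block J_2(3): exp(t · J_2(3)) = e^(3t)·(I + t·N), where N is the 2×2 nilpotent shift.
  For a 1×1 block at λ = 3: exp(t · [3]) = [e^(3t)].

After assembling e^{tJ} and conjugating by P, we get:

e^{tM} =
  [t*exp(3*t) + exp(3*t), -t*exp(3*t), -2*t*exp(3*t)]
  [-t*exp(3*t), t*exp(3*t) + exp(3*t), 2*t*exp(3*t)]
  [t*exp(3*t), -t*exp(3*t), -2*t*exp(3*t) + exp(3*t)]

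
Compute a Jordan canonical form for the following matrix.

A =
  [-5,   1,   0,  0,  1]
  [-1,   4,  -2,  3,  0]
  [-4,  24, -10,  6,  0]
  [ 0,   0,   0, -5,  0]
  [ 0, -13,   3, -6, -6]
J_3(-5) ⊕ J_1(-5) ⊕ J_1(-2)

The characteristic polynomial is
  det(x·I − A) = x^5 + 22*x^4 + 190*x^3 + 800*x^2 + 1625*x + 1250 = (x + 2)*(x + 5)^4

Eigenvalues and multiplicities (the geometric multiplicity of λ is n − rank(A − λI), which equals the number of Jordan blocks for λ):
  λ = -5: algebraic multiplicity = 4, geometric multiplicity = 2
  λ = -2: algebraic multiplicity = 1, geometric multiplicity = 1

Determining the block sizes for each eigenvalue:
  λ = -5: with am = 4 and gm = 2, the partition is not yet determined (e.g. several partitions of 4 into 2 parts exist). Let N = A − (-5)·I. Computing rank(N^1) = 3, rank(N^2) = 2, rank(N^3) = 1; the number of blocks of size ≥ j is rank(N^{j−1}) − rank(N^j), giving [2, 1, 1]. So we have 1 block(s) of size 3, 1 block(s) of size 1 → block sizes [3, 1]
  λ = -2: one block (gm = 1), so the single block has size am = 1 → block sizes [1]

Assembling the blocks gives a Jordan form
J =
  [-5,  1,  0,  0,  0]
  [ 0, -5,  1,  0,  0]
  [ 0,  0, -5,  0,  0]
  [ 0,  0,  0, -5,  0]
  [ 0,  0,  0,  0, -2]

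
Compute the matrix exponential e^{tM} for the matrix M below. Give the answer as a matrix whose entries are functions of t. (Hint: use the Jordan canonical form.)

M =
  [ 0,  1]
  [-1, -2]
e^{tM} =
  [t*exp(-t) + exp(-t), t*exp(-t)]
  [-t*exp(-t), -t*exp(-t) + exp(-t)]

Strategy: write M = P · J · P⁻¹ where J is a Jordan canonical form, so e^{tM} = P · e^{tJ} · P⁻¹, and e^{tJ} can be computed block-by-block.

M has Jordan form
J =
  [-1,  1]
  [ 0, -1]
(up to reordering of blocks).

Per-block formulas:
  For a 2×2 Jordan block J_2(-1): exp(t · J_2(-1)) = e^(-1t)·(I + t·N), where N is the 2×2 nilpotent shift.

After assembling e^{tJ} and conjugating by P, we get:

e^{tM} =
  [t*exp(-t) + exp(-t), t*exp(-t)]
  [-t*exp(-t), -t*exp(-t) + exp(-t)]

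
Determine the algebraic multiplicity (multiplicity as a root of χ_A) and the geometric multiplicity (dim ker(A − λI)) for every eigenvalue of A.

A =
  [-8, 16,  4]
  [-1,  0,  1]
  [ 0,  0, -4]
λ = -4: alg = 3, geom = 2

Step 1 — factor the characteristic polynomial to read off the algebraic multiplicities:
  χ_A(x) = (x + 4)^3

Step 2 — compute geometric multiplicities via the rank-nullity identity g(λ) = n − rank(A − λI):
  rank(A − (-4)·I) = 1, so dim ker(A − (-4)·I) = n − 1 = 2

Summary:
  λ = -4: algebraic multiplicity = 3, geometric multiplicity = 2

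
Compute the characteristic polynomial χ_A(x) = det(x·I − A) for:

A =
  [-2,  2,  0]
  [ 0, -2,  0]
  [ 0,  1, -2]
x^3 + 6*x^2 + 12*x + 8

Expanding det(x·I − A) (e.g. by cofactor expansion or by noting that A is similar to its Jordan form J, which has the same characteristic polynomial as A) gives
  χ_A(x) = x^3 + 6*x^2 + 12*x + 8
which factors as (x + 2)^3. The eigenvalues (with algebraic multiplicities) are λ = -2 with multiplicity 3.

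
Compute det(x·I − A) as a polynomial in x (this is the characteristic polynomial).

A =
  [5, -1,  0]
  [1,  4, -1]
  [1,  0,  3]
x^3 - 12*x^2 + 48*x - 64

Expanding det(x·I − A) (e.g. by cofactor expansion or by noting that A is similar to its Jordan form J, which has the same characteristic polynomial as A) gives
  χ_A(x) = x^3 - 12*x^2 + 48*x - 64
which factors as (x - 4)^3. The eigenvalues (with algebraic multiplicities) are λ = 4 with multiplicity 3.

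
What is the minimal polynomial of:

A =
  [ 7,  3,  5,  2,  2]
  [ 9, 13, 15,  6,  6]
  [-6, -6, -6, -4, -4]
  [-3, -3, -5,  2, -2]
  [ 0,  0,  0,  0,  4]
x^2 - 8*x + 16

The characteristic polynomial is χ_A(x) = (x - 4)^5, so the eigenvalues are known. The minimal polynomial is
  m_A(x) = Π_λ (x − λ)^{k_λ}
where k_λ is the size of the *largest* Jordan block for λ (equivalently, the smallest k with (A − λI)^k v = 0 for every generalised eigenvector v of λ).

  λ = 4: largest Jordan block has size 2, contributing (x − 4)^2

So m_A(x) = (x - 4)^2 = x^2 - 8*x + 16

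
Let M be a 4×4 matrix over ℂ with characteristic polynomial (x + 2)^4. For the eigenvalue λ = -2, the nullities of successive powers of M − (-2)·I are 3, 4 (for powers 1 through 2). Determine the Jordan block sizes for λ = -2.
Block sizes for λ = -2: [2, 1, 1]

From the dimensions of kernels of powers, the number of Jordan blocks of size at least j is d_j − d_{j−1} where d_j = dim ker(N^j) (with d_0 = 0). Computing the differences gives [3, 1].
The number of blocks of size exactly k is (#blocks of size ≥ k) − (#blocks of size ≥ k + 1), so the partition is: 2 block(s) of size 1, 1 block(s) of size 2.
In nonincreasing order the block sizes are [2, 1, 1].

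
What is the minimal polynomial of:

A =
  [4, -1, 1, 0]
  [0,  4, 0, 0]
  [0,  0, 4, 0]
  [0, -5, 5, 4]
x^2 - 8*x + 16

The characteristic polynomial is χ_A(x) = (x - 4)^4, so the eigenvalues are known. The minimal polynomial is
  m_A(x) = Π_λ (x − λ)^{k_λ}
where k_λ is the size of the *largest* Jordan block for λ (equivalently, the smallest k with (A − λI)^k v = 0 for every generalised eigenvector v of λ).

  λ = 4: largest Jordan block has size 2, contributing (x − 4)^2

So m_A(x) = (x - 4)^2 = x^2 - 8*x + 16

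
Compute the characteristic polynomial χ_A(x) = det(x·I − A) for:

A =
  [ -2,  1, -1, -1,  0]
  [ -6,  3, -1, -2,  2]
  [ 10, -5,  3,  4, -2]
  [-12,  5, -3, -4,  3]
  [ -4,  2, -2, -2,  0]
x^5

Expanding det(x·I − A) (e.g. by cofactor expansion or by noting that A is similar to its Jordan form J, which has the same characteristic polynomial as A) gives
  χ_A(x) = x^5
which factors as x^5. The eigenvalues (with algebraic multiplicities) are λ = 0 with multiplicity 5.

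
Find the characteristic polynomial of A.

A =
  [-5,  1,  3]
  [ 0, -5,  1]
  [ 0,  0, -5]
x^3 + 15*x^2 + 75*x + 125

Expanding det(x·I − A) (e.g. by cofactor expansion or by noting that A is similar to its Jordan form J, which has the same characteristic polynomial as A) gives
  χ_A(x) = x^3 + 15*x^2 + 75*x + 125
which factors as (x + 5)^3. The eigenvalues (with algebraic multiplicities) are λ = -5 with multiplicity 3.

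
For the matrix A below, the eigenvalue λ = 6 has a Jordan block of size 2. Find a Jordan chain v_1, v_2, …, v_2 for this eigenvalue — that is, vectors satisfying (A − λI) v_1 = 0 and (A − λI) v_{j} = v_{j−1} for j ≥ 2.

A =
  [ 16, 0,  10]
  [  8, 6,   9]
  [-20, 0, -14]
A Jordan chain for λ = 6 of length 2:
v_1 = (0, -1, 0)ᵀ
v_2 = (1, 0, -1)ᵀ

Let N = A − (6)·I. We want v_2 with N^2 v_2 = 0 but N^1 v_2 ≠ 0; then v_{j-1} := N · v_j for j = 2, …, 2.

Pick v_2 = (1, 0, -1)ᵀ.
Then v_1 = N · v_2 = (0, -1, 0)ᵀ.

Sanity check: (A − (6)·I) v_1 = (0, 0, 0)ᵀ = 0. ✓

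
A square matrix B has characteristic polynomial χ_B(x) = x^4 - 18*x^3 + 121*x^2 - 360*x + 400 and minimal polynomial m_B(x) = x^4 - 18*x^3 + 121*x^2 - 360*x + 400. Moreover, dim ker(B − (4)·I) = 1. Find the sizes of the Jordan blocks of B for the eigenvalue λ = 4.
Block sizes for λ = 4: [2]

Step 1 — from the characteristic polynomial, algebraic multiplicity of λ = 4 is 2. From dim ker(B − (4)·I) = 1, there are exactly 1 Jordan blocks for λ = 4.
Step 2 — from the minimal polynomial, the factor (x − 4)^2 tells us the largest block for λ = 4 has size 2.
Step 3 — with total size 2, 1 blocks, and largest block 2, the block sizes (in nonincreasing order) are [2].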